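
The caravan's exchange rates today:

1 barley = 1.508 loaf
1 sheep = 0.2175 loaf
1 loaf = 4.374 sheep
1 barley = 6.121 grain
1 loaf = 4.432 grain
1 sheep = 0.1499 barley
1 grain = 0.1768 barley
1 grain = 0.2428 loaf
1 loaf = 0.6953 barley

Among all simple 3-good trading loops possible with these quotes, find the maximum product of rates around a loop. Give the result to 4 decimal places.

1.1816

grain→barley→loaf→grain: 0.1768 × 1.508 × 4.432 = 1.18164
grain→loaf→barley→grain: 0.2428 × 0.6953 × 6.121 = 1.03334
sheep→barley→loaf→sheep: 0.1499 × 1.508 × 4.374 = 0.98874
Maximum is grain→barley→loaf→grain at 1.1816; arbitrage exists.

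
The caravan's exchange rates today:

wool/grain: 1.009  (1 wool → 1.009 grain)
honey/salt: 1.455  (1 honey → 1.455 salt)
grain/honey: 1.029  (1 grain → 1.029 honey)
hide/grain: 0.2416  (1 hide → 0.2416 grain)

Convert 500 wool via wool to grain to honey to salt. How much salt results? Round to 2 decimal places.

755.33

500 wool × 1.009 = 504.5 grain
504.5 grain × 1.029 = 519.1305 honey
519.1305 honey × 1.455 = 755.3348775 salt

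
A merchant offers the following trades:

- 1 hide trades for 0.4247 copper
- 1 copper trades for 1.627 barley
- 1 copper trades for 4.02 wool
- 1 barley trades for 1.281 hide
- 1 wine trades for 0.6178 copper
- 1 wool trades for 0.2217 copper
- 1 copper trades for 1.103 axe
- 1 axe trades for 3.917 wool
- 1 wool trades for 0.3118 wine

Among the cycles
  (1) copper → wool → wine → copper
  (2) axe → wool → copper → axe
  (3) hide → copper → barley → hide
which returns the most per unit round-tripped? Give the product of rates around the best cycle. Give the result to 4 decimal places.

(1) 4.02 × 0.3118 × 0.6178 = 0.77437
(2) 3.917 × 0.2217 × 1.103 = 0.95784
(3) 0.4247 × 1.627 × 1.281 = 0.88515
Highest is cycle (2) at 0.9578 (≤1, no arbitrage).

0.9578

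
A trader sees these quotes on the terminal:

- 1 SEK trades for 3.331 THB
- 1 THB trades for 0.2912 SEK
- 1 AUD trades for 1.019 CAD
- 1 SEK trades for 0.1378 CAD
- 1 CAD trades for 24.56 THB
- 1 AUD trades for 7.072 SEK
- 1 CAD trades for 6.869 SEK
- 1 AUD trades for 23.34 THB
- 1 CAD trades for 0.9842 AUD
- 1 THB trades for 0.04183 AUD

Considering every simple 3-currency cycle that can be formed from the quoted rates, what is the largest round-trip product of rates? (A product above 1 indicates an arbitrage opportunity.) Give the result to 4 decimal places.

THB→AUD→CAD→THB: 0.04183 × 1.019 × 24.56 = 1.04686
THB→SEK→CAD→THB: 0.2912 × 0.1378 × 24.56 = 0.98553
THB→AUD→SEK→THB: 0.04183 × 7.072 × 3.331 = 0.98538
CAD→AUD→SEK→CAD: 0.9842 × 7.072 × 0.1378 = 0.95912
Maximum is THB→AUD→CAD→THB at 1.0469; arbitrage exists.

1.0469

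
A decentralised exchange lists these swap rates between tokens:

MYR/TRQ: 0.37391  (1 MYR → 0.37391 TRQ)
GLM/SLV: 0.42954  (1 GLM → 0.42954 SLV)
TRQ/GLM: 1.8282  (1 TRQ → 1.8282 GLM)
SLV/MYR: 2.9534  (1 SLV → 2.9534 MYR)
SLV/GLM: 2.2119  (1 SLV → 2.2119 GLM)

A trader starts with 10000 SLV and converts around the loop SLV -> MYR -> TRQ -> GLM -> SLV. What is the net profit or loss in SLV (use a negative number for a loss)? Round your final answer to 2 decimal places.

10000 SLV × 2.9534 = 29534 MYR
29534 MYR × 0.37391 = 11043.05794 TRQ
11043.05794 TRQ × 1.8282 = 20188.918525908 GLM
20188.918525908 GLM × 0.42954 = 8671.94806361852232 SLV
Net change: 8671.94806361852232 − 10000 = -1328.05193638147768 SLV

-1328.05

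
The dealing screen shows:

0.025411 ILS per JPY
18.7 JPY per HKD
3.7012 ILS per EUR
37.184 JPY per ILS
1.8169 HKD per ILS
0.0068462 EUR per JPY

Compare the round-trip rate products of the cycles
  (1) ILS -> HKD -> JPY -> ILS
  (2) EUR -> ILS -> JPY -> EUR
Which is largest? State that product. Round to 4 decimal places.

(1) 1.8169 × 18.7 × 0.025411 = 0.86336
(2) 3.7012 × 37.184 × 0.0068462 = 0.94221
Highest is cycle (2) at 0.9422 (≤1, no arbitrage).

0.9422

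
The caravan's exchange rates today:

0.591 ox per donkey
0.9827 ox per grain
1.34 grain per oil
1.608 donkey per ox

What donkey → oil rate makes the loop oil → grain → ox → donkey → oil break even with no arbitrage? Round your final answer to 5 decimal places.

0.47227

Known legs of the cycle: 1.34 × 0.9827 × 1.608 = 2.117443344
For no arbitrage the full-cycle product must be 1, so the missing rate is 1 / 2.117443344 ≈ 0.4722677.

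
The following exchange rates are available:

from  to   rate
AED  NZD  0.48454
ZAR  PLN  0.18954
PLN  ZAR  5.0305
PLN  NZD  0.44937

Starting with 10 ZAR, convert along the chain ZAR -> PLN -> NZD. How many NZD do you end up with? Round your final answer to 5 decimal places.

0.85174

10 ZAR × 0.18954 = 1.8954 PLN
1.8954 PLN × 0.44937 = 0.851735898 NZD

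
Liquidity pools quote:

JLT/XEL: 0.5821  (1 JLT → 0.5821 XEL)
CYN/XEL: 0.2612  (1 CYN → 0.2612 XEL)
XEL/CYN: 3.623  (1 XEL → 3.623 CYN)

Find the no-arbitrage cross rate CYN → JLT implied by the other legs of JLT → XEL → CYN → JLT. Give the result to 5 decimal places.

0.47417

Known legs of the cycle: 0.5821 × 3.623 = 2.1089483
For no arbitrage the full-cycle product must be 1, so the missing rate is 1 / 2.1089483 ≈ 0.4741700.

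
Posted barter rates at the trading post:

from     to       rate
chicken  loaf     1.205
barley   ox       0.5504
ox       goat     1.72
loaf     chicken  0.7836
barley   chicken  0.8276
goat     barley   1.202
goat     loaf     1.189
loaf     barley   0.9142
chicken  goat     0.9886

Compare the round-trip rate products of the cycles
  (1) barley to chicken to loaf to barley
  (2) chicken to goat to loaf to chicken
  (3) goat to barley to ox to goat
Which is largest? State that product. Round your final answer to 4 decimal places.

(1) 0.8276 × 1.205 × 0.9142 = 0.91169
(2) 0.9886 × 1.189 × 0.7836 = 0.92108
(3) 1.202 × 0.5504 × 1.72 = 1.13792
Highest is cycle (3) at 1.1379 (>1, arbitrage).

1.1379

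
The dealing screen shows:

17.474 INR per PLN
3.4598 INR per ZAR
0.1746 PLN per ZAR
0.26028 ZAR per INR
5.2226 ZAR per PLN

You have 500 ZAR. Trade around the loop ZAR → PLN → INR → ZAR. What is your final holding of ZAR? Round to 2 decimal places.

500 ZAR × 0.1746 = 87.3 PLN
87.3 PLN × 17.474 = 1525.4802 INR
1525.4802 INR × 0.26028 = 397.051986456 ZAR

397.05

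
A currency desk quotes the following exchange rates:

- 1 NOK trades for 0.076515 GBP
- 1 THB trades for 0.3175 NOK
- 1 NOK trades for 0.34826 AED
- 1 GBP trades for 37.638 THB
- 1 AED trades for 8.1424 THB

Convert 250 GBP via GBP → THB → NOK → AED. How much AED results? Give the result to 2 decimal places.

1040.43

250 GBP × 37.638 = 9409.5 THB
9409.5 THB × 0.3175 = 2987.51625 NOK
2987.51625 NOK × 0.34826 = 1040.432409225 AED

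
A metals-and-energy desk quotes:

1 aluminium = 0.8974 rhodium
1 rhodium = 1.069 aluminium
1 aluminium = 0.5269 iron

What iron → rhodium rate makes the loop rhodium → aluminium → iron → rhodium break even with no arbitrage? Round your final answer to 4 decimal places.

Known legs of the cycle: 1.069 × 0.5269 = 0.5632561
For no arbitrage the full-cycle product must be 1, so the missing rate is 1 / 0.5632561 ≈ 1.775391.

1.7754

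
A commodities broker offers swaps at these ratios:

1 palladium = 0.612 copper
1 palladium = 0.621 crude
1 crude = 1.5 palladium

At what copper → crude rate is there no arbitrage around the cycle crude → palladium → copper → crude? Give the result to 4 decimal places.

Known legs of the cycle: 1.5 × 0.612 = 0.918
For no arbitrage the full-cycle product must be 1, so the missing rate is 1 / 0.918 ≈ 1.089325.

1.0893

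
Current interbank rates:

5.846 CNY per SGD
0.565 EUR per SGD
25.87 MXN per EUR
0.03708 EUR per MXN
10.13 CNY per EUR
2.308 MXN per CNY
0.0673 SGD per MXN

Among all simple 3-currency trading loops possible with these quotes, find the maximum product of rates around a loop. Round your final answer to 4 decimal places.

MXN→SGD→EUR→MXN: 0.0673 × 0.565 × 25.87 = 0.98369
MXN→SGD→CNY→MXN: 0.0673 × 5.846 × 2.308 = 0.90805
MXN→EUR→CNY→MXN: 0.03708 × 10.13 × 2.308 = 0.86693
Maximum is MXN→SGD→EUR→MXN at 0.9837; no arbitrage — every cycle loses value.

0.9837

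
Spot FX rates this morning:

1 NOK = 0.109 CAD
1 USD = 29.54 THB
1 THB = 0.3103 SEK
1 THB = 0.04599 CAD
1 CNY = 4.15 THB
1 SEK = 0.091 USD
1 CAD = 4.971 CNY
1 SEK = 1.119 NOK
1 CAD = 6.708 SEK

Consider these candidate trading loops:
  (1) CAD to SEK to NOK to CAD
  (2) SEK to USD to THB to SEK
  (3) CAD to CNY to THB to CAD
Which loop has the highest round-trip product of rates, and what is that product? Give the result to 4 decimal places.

0.9488

(1) 6.708 × 1.119 × 0.109 = 0.81818
(2) 0.091 × 29.54 × 0.3103 = 0.83413
(3) 4.971 × 4.15 × 0.04599 = 0.94876
Highest is cycle (3) at 0.9488 (≤1, no arbitrage).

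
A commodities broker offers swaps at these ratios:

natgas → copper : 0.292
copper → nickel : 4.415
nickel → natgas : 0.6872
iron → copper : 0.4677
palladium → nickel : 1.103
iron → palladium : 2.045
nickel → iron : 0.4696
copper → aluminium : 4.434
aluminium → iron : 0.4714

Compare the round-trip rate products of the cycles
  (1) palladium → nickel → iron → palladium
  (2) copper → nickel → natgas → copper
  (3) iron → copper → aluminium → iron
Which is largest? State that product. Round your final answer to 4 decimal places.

1.0592

(1) 1.103 × 0.4696 × 2.045 = 1.05925
(2) 4.415 × 0.6872 × 0.292 = 0.88592
(3) 0.4677 × 4.434 × 0.4714 = 0.97758
Highest is cycle (1) at 1.0592 (>1, arbitrage).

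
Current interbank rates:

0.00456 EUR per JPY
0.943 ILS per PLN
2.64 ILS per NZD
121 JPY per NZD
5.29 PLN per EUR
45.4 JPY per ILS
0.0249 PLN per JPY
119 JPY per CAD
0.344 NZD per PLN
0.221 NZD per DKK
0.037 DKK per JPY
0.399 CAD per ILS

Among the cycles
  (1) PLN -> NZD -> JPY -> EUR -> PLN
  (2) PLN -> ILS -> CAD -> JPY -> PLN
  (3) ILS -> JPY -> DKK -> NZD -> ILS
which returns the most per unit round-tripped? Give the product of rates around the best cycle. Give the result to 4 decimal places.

(1) 0.344 × 121 × 0.00456 × 5.29 = 1.00407
(2) 0.943 × 0.399 × 119 × 0.0249 = 1.11489
(3) 45.4 × 0.037 × 0.221 × 2.64 = 0.98006
Highest is cycle (2) at 1.1149 (>1, arbitrage).

1.1149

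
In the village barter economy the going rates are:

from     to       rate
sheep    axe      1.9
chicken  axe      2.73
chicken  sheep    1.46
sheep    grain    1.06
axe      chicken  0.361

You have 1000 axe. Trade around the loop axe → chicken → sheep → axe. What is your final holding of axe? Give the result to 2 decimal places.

1000 axe × 0.361 = 361 chicken
361 chicken × 1.46 = 527.06 sheep
527.06 sheep × 1.9 = 1001.414 axe

1001.41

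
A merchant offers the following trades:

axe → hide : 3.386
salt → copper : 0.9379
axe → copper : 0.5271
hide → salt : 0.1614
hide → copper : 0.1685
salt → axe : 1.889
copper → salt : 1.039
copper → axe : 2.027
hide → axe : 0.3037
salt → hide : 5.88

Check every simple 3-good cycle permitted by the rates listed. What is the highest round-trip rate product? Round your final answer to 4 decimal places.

hide→copper→axe→hide: 0.1685 × 2.027 × 3.386 = 1.15649
salt→axe→copper→salt: 1.889 × 0.5271 × 1.039 = 1.03452
salt→axe→hide→salt: 1.889 × 3.386 × 0.1614 = 1.03234
salt→hide→copper→salt: 5.88 × 0.1685 × 1.039 = 1.02942
Maximum is hide→copper→axe→hide at 1.1565; arbitrage exists.

1.1565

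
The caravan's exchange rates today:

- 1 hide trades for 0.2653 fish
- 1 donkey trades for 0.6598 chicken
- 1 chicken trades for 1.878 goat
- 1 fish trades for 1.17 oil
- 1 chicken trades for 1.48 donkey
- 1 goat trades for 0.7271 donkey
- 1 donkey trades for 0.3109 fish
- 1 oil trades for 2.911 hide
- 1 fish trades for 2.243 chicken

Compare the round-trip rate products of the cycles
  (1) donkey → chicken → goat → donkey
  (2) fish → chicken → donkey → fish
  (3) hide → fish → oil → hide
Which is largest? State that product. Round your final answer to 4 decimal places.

(1) 0.6598 × 1.878 × 0.7271 = 0.90095
(2) 2.243 × 1.48 × 0.3109 = 1.03208
(3) 0.2653 × 1.17 × 2.911 = 0.90358
Highest is cycle (2) at 1.0321 (>1, arbitrage).

1.0321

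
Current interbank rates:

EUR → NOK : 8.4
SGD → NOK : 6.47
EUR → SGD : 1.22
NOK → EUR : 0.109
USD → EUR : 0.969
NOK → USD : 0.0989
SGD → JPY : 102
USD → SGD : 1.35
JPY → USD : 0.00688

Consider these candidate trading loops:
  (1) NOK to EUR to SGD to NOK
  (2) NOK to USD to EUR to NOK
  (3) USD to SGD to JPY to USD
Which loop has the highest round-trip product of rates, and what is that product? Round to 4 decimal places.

0.9474

(1) 0.109 × 1.22 × 6.47 = 0.86038
(2) 0.0989 × 0.969 × 8.4 = 0.80501
(3) 1.35 × 102 × 0.00688 = 0.94738
Highest is cycle (3) at 0.9474 (≤1, no arbitrage).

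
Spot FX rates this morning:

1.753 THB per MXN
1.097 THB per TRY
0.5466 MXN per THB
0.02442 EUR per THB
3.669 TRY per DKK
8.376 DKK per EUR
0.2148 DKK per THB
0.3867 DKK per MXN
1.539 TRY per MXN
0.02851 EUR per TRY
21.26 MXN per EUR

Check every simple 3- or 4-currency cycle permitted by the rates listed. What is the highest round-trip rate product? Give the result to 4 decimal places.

EUR→MXN→TRY→EUR: 21.26 × 1.539 × 0.02851 = 0.93282
THB→MXN→TRY→THB: 0.5466 × 1.539 × 1.097 = 0.92282
EUR→MXN→THB→EUR: 21.26 × 1.753 × 0.02442 = 0.91010
EUR→MXN→TRY→THB→EUR: 21.26 × 1.539 × 1.097 × 0.02442 = 0.87650
EUR→DKK→TRY→EUR: 8.376 × 3.669 × 0.02851 = 0.87616
DKK→TRY→THB→DKK: 3.669 × 1.097 × 0.2148 = 0.86455
EUR→MXN→DKK→TRY→EUR: 21.26 × 0.3867 × 3.669 × 0.02851 = 0.85997
DKK→TRY→THB→MXN→DKK: 3.669 × 1.097 × 0.5466 × 0.3867 = 0.85074
EUR→DKK→TRY→THB→EUR: 8.376 × 3.669 × 1.097 × 0.02442 = 0.82326
Maximum is EUR→MXN→TRY→EUR at 0.9328; no arbitrage — every cycle loses value.

0.9328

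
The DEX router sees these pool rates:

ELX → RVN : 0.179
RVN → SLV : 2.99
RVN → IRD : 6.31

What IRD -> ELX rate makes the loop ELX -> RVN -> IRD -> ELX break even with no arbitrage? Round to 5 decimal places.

0.88536

Known legs of the cycle: 0.179 × 6.31 = 1.12949
For no arbitrage the full-cycle product must be 1, so the missing rate is 1 / 1.12949 ≈ 0.8853553.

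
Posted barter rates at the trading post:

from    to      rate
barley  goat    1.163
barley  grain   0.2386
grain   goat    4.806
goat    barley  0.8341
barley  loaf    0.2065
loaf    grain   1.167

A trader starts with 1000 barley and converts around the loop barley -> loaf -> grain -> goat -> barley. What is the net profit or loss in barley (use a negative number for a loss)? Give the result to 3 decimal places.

-33.965

1000 barley × 0.2065 = 206.5 loaf
206.5 loaf × 1.167 = 240.9855 grain
240.9855 grain × 4.806 = 1158.176313 goat
1158.176313 goat × 0.8341 = 966.0348626733 barley
Net change: 966.0348626733 − 1000 = -33.9651373267 barley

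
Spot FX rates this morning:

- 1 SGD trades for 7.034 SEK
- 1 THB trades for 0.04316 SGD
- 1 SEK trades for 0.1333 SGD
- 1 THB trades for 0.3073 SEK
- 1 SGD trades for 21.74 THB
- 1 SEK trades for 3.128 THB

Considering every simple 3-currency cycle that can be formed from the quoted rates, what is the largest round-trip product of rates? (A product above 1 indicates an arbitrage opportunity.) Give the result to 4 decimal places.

SGD→SEK→THB→SGD: 7.034 × 3.128 × 0.04316 = 0.94962
SGD→THB→SEK→SGD: 21.74 × 0.3073 × 0.1333 = 0.89054
Maximum is SGD→SEK→THB→SGD at 0.9496; no arbitrage — every cycle loses value.

0.9496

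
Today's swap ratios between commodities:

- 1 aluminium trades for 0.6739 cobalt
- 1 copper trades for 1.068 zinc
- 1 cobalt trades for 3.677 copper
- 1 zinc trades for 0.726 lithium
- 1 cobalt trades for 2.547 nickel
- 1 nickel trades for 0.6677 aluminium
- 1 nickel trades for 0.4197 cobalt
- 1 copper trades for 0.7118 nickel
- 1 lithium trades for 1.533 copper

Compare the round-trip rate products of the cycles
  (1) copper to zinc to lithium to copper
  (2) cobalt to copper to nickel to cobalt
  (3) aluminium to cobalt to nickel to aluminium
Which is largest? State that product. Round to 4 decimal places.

(1) 1.068 × 0.726 × 1.533 = 1.18864
(2) 3.677 × 0.7118 × 0.4197 = 1.09848
(3) 0.6739 × 2.547 × 0.6677 = 1.14606
Highest is cycle (1) at 1.1886 (>1, arbitrage).

1.1886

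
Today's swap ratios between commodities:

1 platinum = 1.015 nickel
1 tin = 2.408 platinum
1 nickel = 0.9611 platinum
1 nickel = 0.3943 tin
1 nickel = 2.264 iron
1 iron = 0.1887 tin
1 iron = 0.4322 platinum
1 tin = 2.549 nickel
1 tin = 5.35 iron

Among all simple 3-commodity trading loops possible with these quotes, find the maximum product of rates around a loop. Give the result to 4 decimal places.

iron→tin→nickel→iron: 0.1887 × 2.549 × 2.264 = 1.08898
platinum→nickel→iron→platinum: 1.015 × 2.264 × 0.4322 = 0.99318
platinum→nickel→tin→platinum: 1.015 × 0.3943 × 2.408 = 0.96372
Maximum is iron→tin→nickel→iron at 1.0890; arbitrage exists.

1.0890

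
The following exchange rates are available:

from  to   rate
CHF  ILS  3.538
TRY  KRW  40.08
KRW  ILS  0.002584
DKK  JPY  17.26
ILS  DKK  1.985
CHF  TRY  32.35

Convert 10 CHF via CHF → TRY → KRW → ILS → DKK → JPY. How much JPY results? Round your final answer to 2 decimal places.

1147.88

10 CHF × 32.35 = 323.5 TRY
323.5 TRY × 40.08 = 12965.88 KRW
12965.88 KRW × 0.002584 = 33.50383392 ILS
33.50383392 ILS × 1.985 = 66.5051103312 DKK
66.5051103312 DKK × 17.26 = 1147.878204316512 JPY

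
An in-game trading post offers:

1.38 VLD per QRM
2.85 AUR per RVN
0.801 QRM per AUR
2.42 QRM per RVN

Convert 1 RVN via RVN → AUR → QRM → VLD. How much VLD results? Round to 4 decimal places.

3.1503

1 RVN × 2.85 = 2.85 AUR
2.85 AUR × 0.801 = 2.28285 QRM
2.28285 QRM × 1.38 = 3.150333 VLD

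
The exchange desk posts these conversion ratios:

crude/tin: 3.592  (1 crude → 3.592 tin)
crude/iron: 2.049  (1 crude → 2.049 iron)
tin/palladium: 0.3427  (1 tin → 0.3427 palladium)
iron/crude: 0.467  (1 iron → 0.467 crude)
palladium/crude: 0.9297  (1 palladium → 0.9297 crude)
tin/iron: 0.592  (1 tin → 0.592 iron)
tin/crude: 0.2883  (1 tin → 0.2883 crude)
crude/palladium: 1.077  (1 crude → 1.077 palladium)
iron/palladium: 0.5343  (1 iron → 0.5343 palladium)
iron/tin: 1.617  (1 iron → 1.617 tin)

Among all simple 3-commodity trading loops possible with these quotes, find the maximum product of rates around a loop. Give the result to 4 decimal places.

palladium→crude→tin→palladium: 0.9297 × 3.592 × 0.3427 = 1.14444
iron→palladium→crude→iron: 0.5343 × 0.9297 × 2.049 = 1.01782
iron→crude→tin→iron: 0.467 × 3.592 × 0.592 = 0.99306
iron→tin→crude→iron: 1.617 × 0.2883 × 2.049 = 0.95521
Maximum is palladium→crude→tin→palladium at 1.1444; arbitrage exists.

1.1444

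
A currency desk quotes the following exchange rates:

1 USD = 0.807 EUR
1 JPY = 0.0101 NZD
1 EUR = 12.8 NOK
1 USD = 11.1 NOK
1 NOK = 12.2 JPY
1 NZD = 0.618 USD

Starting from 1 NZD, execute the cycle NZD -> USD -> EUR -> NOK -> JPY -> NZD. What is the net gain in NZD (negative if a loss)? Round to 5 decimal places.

-0.21340

1 NZD × 0.618 = 0.618 USD
0.618 USD × 0.807 = 0.498726 EUR
0.498726 EUR × 12.8 = 6.3836928 NOK
6.3836928 NOK × 12.2 = 77.88105216 JPY
77.88105216 JPY × 0.0101 = 0.786598626816 NZD
Net change: 0.786598626816 − 1 = -0.213401373184 NZD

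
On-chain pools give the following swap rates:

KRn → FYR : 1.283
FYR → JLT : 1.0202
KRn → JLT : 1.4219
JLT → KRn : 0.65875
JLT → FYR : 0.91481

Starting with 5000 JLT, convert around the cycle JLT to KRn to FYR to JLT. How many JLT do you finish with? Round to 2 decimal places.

4311.24

5000 JLT × 0.65875 = 3293.75 KRn
3293.75 KRn × 1.283 = 4225.88125 FYR
4225.88125 FYR × 1.0202 = 4311.24405125 JLT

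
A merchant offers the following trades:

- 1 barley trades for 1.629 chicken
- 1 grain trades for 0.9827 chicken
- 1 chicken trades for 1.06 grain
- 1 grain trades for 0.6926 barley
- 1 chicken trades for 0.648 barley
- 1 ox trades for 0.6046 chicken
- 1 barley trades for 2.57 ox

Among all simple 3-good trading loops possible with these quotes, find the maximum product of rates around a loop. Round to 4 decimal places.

1.1959

grain→barley→chicken→grain: 0.6926 × 1.629 × 1.06 = 1.19594
ox→chicken→barley→ox: 0.6046 × 0.648 × 2.57 = 1.00688
Maximum is grain→barley→chicken→grain at 1.1959; arbitrage exists.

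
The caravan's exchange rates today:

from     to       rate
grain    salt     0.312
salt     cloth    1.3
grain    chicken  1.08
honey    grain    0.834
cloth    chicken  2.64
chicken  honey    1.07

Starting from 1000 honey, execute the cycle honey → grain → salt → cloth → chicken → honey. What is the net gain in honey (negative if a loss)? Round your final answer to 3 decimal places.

1000 honey × 0.834 = 834 grain
834 grain × 0.312 = 260.208 salt
260.208 salt × 1.3 = 338.2704 cloth
338.2704 cloth × 2.64 = 893.033856 chicken
893.033856 chicken × 1.07 = 955.54622592 honey
Net change: 955.54622592 − 1000 = -44.45377408 honey

-44.454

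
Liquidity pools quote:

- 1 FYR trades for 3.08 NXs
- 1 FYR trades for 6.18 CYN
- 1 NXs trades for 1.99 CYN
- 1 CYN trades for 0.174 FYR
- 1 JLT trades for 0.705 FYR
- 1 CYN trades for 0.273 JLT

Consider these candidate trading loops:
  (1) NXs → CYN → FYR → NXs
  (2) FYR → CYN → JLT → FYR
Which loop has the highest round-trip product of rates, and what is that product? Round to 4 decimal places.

1.1894

(1) 1.99 × 0.174 × 3.08 = 1.06648
(2) 6.18 × 0.273 × 0.705 = 1.18943
Highest is cycle (2) at 1.1894 (>1, arbitrage).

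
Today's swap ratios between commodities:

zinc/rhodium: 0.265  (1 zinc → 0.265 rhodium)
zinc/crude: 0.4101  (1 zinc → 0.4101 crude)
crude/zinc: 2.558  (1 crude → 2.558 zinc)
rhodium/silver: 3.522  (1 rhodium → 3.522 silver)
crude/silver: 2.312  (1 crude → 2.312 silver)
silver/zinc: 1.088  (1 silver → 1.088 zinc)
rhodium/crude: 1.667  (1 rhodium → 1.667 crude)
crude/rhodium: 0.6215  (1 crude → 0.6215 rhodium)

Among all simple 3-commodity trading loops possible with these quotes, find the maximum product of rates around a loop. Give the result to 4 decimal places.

rhodium→crude→zinc→rhodium: 1.667 × 2.558 × 0.265 = 1.13001
silver→zinc→crude→silver: 1.088 × 0.4101 × 2.312 = 1.03159
rhodium→silver→zinc→rhodium: 3.522 × 1.088 × 0.265 = 1.01546
Maximum is rhodium→crude→zinc→rhodium at 1.1300; arbitrage exists.

1.1300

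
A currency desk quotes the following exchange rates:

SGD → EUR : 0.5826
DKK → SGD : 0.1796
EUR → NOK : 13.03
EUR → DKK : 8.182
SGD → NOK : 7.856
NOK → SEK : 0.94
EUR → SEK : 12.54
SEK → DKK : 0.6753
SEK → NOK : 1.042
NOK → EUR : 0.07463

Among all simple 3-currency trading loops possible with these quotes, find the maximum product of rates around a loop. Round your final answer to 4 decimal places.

SEK→NOK→EUR→SEK: 1.042 × 0.07463 × 12.54 = 0.97517
DKK→SGD→EUR→DKK: 0.1796 × 0.5826 × 8.182 = 0.85612
Maximum is SEK→NOK→EUR→SEK at 0.9752; no arbitrage — every cycle loses value.

0.9752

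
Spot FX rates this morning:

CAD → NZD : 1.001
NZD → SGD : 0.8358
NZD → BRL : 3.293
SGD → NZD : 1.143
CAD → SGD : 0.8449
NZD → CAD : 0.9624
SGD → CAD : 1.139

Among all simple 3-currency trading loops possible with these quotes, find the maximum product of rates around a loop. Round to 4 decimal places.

0.9529

CAD→NZD→SGD→CAD: 1.001 × 0.8358 × 1.139 = 0.95293
CAD→SGD→NZD→CAD: 0.8449 × 1.143 × 0.9624 = 0.92941
Maximum is CAD→NZD→SGD→CAD at 0.9529; no arbitrage — every cycle loses value.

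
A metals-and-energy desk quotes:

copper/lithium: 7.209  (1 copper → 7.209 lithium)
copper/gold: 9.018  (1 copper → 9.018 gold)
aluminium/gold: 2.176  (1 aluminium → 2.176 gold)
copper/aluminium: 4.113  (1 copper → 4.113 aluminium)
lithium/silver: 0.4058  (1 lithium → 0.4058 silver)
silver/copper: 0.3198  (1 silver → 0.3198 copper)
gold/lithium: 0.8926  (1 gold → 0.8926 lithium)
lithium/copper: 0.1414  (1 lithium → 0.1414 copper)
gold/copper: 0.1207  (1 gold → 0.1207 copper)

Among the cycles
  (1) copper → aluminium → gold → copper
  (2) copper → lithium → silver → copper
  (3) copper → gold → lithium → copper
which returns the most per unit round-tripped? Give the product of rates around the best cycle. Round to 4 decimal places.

1.1382

(1) 4.113 × 2.176 × 0.1207 = 1.08025
(2) 7.209 × 0.4058 × 0.3198 = 0.93555
(3) 9.018 × 0.8926 × 0.1414 = 1.13819
Highest is cycle (3) at 1.1382 (>1, arbitrage).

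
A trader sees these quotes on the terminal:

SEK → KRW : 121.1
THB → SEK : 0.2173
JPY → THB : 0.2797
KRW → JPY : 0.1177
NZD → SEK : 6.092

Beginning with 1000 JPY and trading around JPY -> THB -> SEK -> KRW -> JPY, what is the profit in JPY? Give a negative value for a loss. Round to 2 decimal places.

1000 JPY × 0.2797 = 279.7 THB
279.7 THB × 0.2173 = 60.77881 SEK
60.77881 SEK × 121.1 = 7360.313891 KRW
7360.313891 KRW × 0.1177 = 866.3089449707 JPY
Net change: 866.3089449707 − 1000 = -133.6910550293 JPY

-133.69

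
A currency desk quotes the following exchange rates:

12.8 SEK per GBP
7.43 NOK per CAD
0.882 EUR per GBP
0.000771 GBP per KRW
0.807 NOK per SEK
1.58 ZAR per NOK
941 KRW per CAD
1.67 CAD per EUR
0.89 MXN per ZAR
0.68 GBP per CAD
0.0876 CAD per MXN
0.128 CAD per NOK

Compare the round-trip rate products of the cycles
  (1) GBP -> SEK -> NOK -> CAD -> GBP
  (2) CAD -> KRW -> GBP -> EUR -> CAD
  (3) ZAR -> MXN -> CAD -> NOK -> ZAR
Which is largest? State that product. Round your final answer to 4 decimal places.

(1) 12.8 × 0.807 × 0.128 × 0.68 = 0.89909
(2) 941 × 0.000771 × 0.882 × 1.67 = 1.06863
(3) 0.89 × 0.0876 × 7.43 × 1.58 = 0.91525
Highest is cycle (2) at 1.0686 (>1, arbitrage).

1.0686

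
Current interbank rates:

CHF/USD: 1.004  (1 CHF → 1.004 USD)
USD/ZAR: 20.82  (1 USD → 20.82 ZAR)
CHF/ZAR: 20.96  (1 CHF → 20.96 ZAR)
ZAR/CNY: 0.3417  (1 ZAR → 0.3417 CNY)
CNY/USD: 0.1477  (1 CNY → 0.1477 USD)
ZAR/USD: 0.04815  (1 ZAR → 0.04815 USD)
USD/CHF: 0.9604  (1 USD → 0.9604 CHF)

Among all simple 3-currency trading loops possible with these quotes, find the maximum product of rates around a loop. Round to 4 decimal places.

1.0508

USD→ZAR→CNY→USD: 20.82 × 0.3417 × 0.1477 = 1.05077
USD→CHF→ZAR→USD: 0.9604 × 20.96 × 0.04815 = 0.96926
Maximum is USD→ZAR→CNY→USD at 1.0508; arbitrage exists.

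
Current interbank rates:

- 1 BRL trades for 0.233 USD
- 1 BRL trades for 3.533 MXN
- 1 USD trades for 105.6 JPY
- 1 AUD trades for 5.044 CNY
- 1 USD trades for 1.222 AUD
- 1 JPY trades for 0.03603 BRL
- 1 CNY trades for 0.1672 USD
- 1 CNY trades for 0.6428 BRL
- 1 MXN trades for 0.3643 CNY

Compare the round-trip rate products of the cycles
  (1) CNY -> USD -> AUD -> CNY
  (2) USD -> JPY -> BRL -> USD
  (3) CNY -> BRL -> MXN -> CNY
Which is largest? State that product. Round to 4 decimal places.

(1) 0.1672 × 1.222 × 5.044 = 1.03058
(2) 105.6 × 0.03603 × 0.233 = 0.88651
(3) 0.6428 × 3.533 × 0.3643 = 0.82733
Highest is cycle (1) at 1.0306 (>1, arbitrage).

1.0306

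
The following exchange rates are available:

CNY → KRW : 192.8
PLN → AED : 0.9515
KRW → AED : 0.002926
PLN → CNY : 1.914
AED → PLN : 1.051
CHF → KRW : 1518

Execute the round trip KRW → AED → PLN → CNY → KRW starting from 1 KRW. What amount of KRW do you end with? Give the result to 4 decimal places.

1.1348

1 KRW × 0.002926 = 0.002926 AED
0.002926 AED × 1.051 = 0.003075226 PLN
0.003075226 PLN × 1.914 = 0.005885982564 CNY
0.005885982564 CNY × 192.8 = 1.1348174383392 KRW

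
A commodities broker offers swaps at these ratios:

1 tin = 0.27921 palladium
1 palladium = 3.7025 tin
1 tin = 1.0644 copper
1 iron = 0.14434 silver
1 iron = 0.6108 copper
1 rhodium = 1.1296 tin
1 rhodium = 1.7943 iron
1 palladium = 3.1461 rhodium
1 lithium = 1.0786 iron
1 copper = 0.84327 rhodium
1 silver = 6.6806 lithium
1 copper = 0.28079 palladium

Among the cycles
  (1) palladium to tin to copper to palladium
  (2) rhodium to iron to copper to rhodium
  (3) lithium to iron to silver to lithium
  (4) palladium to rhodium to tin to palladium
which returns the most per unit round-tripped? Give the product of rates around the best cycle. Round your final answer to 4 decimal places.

(1) 3.7025 × 1.0644 × 0.28079 = 1.10658
(2) 1.7943 × 0.6108 × 0.84327 = 0.92419
(3) 1.0786 × 0.14434 × 6.6806 = 1.04007
(4) 3.1461 × 1.1296 × 0.27921 = 0.99227
Highest is cycle (1) at 1.1066 (>1, arbitrage).

1.1066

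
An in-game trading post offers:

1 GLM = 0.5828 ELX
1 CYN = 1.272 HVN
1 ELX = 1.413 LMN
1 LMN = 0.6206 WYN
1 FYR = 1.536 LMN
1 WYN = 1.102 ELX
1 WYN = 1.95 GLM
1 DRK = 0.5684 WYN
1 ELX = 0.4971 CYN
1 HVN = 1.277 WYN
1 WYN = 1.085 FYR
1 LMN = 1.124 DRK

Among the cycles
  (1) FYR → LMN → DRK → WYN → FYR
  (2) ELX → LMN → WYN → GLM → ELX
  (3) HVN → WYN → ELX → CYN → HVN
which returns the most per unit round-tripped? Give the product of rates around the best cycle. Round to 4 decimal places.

(1) 1.536 × 1.124 × 0.5684 × 1.085 = 1.06473
(2) 1.413 × 0.6206 × 1.95 × 0.5828 = 0.99657
(3) 1.277 × 1.102 × 0.4971 × 1.272 = 0.88982
Highest is cycle (1) at 1.0647 (>1, arbitrage).

1.0647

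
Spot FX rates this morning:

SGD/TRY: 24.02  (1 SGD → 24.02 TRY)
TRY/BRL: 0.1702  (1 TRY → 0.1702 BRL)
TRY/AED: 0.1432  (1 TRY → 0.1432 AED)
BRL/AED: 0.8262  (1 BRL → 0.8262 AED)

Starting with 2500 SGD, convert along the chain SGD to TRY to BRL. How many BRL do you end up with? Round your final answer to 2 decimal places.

2500 SGD × 24.02 = 60050 TRY
60050 TRY × 0.1702 = 10220.51 BRL

10220.51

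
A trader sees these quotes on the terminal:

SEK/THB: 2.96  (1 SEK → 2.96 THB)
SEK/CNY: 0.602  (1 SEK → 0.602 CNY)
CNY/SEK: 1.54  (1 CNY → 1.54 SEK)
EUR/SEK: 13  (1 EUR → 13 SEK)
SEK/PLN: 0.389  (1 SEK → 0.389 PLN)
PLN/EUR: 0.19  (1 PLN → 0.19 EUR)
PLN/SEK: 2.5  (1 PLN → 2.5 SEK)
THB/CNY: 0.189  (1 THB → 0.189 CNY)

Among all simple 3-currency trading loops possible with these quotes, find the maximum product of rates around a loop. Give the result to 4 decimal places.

SEK→PLN→EUR→SEK: 0.389 × 0.19 × 13 = 0.96083
SEK→THB→CNY→SEK: 2.96 × 0.189 × 1.54 = 0.86154
Maximum is SEK→PLN→EUR→SEK at 0.9608; no arbitrage — every cycle loses value.

0.9608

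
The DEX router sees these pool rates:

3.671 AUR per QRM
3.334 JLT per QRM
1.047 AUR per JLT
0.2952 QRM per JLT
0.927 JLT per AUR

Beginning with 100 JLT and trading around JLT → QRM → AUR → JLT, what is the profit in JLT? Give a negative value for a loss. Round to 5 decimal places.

0.45706

100 JLT × 0.2952 = 29.52 QRM
29.52 QRM × 3.671 = 108.36792 AUR
108.36792 AUR × 0.927 = 100.45706184 JLT
Net change: 100.45706184 − 100 = 0.45706184 JLT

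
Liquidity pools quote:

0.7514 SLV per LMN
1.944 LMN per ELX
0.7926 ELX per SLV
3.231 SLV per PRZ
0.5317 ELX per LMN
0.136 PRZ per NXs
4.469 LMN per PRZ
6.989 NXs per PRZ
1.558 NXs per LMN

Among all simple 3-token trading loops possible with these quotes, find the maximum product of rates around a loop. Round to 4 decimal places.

1.1578

LMN→SLV→ELX→LMN: 0.7514 × 0.7926 × 1.944 = 1.15777
LMN→NXs→PRZ→LMN: 1.558 × 0.136 × 4.469 = 0.94693
Maximum is LMN→SLV→ELX→LMN at 1.1578; arbitrage exists.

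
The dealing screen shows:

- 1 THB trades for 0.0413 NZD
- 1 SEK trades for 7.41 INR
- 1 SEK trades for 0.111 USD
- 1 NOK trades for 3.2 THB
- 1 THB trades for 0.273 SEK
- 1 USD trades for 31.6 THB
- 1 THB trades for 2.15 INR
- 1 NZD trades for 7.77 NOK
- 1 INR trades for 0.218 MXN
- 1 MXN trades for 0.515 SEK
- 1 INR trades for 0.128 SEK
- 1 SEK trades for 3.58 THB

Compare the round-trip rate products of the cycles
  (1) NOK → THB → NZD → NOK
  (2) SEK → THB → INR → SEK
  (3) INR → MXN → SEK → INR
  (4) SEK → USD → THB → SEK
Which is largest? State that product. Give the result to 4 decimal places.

(1) 3.2 × 0.0413 × 7.77 = 1.02688
(2) 3.58 × 2.15 × 0.128 = 0.98522
(3) 0.218 × 0.515 × 7.41 = 0.83192
(4) 0.111 × 31.6 × 0.273 = 0.95757
Highest is cycle (1) at 1.0269 (>1, arbitrage).

1.0269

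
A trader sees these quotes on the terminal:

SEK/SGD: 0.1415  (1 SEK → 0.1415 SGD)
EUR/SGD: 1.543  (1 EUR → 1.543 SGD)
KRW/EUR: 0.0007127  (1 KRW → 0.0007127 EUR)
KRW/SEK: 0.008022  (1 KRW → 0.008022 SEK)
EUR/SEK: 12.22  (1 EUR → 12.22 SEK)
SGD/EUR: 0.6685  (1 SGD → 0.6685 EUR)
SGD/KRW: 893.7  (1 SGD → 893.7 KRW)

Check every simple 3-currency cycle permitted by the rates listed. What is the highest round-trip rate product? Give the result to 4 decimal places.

1.1559

SGD→EUR→SEK→SGD: 0.6685 × 12.22 × 0.1415 = 1.15592
SGD→KRW→SEK→SGD: 893.7 × 0.008022 × 0.1415 = 1.01445
SGD→KRW→EUR→SGD: 893.7 × 0.0007127 × 1.543 = 0.98280
Maximum is SGD→EUR→SEK→SGD at 1.1559; arbitrage exists.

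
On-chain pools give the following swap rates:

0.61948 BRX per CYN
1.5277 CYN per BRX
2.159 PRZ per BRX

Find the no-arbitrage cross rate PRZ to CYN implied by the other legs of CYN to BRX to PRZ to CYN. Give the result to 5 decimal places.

Known legs of the cycle: 0.61948 × 2.159 = 1.33745732
For no arbitrage the full-cycle product must be 1, so the missing rate is 1 / 1.33745732 ≈ 0.7476874.

0.74769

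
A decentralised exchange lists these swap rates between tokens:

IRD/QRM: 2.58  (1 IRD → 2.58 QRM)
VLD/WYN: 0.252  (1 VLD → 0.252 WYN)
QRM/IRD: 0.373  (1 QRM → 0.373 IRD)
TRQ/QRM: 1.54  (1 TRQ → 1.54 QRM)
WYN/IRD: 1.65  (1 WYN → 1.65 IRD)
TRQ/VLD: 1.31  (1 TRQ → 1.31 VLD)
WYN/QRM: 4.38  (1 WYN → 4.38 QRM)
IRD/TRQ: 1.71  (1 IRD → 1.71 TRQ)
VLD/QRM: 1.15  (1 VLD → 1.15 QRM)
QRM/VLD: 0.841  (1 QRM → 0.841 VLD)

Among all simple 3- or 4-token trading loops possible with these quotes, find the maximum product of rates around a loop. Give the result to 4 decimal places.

IRD→TRQ→QRM→IRD: 1.71 × 1.54 × 0.373 = 0.98226
VLD→QRM→IRD→TRQ→VLD: 1.15 × 0.373 × 1.71 × 1.31 = 0.96089
WYN→IRD→TRQ→VLD→WYN: 1.65 × 1.71 × 1.31 × 0.252 = 0.93143
WYN→QRM→VLD→WYN: 4.38 × 0.841 × 0.252 = 0.92826
WYN→IRD→QRM→VLD→WYN: 1.65 × 2.58 × 0.841 × 0.252 = 0.90219
Maximum is IRD→TRQ→QRM→IRD at 0.9823; no arbitrage — every cycle loses value.

0.9823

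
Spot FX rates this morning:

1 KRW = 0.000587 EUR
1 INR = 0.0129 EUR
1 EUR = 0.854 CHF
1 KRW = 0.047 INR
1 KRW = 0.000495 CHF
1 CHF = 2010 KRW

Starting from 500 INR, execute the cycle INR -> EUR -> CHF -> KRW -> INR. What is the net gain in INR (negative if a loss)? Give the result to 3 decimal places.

20.369

500 INR × 0.0129 = 6.45 EUR
6.45 EUR × 0.854 = 5.5083 CHF
5.5083 CHF × 2010 = 11071.683 KRW
11071.683 KRW × 0.047 = 520.369101 INR
Net change: 520.369101 − 500 = 20.369101 INR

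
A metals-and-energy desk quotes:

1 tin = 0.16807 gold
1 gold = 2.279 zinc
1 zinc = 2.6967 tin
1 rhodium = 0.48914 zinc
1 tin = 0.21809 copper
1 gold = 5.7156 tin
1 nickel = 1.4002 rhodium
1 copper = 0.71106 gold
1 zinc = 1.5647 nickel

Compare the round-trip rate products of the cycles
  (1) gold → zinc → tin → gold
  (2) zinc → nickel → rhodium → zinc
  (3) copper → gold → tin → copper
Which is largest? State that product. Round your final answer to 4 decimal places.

1.0717

(1) 2.279 × 2.6967 × 0.16807 = 1.03292
(2) 1.5647 × 1.4002 × 0.48914 = 1.07165
(3) 0.71106 × 5.7156 × 0.21809 = 0.88635
Highest is cycle (2) at 1.0717 (>1, arbitrage).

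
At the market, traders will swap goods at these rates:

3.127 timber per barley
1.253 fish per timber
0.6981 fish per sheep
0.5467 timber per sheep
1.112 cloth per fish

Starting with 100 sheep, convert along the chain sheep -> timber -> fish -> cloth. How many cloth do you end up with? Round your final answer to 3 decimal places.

76.174

100 sheep × 0.5467 = 54.67 timber
54.67 timber × 1.253 = 68.50151 fish
68.50151 fish × 1.112 = 76.17367912 cloth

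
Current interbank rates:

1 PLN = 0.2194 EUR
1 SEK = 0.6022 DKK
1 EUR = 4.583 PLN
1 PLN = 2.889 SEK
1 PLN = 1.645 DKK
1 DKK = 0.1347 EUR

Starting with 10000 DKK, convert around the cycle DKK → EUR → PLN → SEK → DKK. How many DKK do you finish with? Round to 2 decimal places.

10740.04

10000 DKK × 0.1347 = 1347 EUR
1347 EUR × 4.583 = 6173.301 PLN
6173.301 PLN × 2.889 = 17834.666589 SEK
17834.666589 SEK × 0.6022 = 10740.0362198958 DKK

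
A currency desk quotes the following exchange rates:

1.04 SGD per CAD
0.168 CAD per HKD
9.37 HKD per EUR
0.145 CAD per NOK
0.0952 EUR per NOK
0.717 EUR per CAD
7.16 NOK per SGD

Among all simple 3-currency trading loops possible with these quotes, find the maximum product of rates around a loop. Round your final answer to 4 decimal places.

1.1287

CAD→EUR→HKD→CAD: 0.717 × 9.37 × 0.168 = 1.12867
CAD→SGD→NOK→CAD: 1.04 × 7.16 × 0.145 = 1.07973
Maximum is CAD→EUR→HKD→CAD at 1.1287; arbitrage exists.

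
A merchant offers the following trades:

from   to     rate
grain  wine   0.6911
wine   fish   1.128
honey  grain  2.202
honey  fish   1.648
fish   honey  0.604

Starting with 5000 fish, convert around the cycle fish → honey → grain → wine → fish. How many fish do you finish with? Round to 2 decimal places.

5000 fish × 0.604 = 3020 honey
3020 honey × 2.202 = 6650.04 grain
6650.04 grain × 0.6911 = 4595.842644 wine
4595.842644 wine × 1.128 = 5184.110502432 fish

5184.11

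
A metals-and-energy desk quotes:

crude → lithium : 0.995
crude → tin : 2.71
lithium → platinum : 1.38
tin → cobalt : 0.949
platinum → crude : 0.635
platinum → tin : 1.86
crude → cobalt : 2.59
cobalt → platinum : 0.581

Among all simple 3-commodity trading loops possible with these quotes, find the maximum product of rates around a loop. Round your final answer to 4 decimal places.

platinum→tin→cobalt→platinum: 1.86 × 0.949 × 0.581 = 1.02555
platinum→crude→cobalt→platinum: 0.635 × 2.59 × 0.581 = 0.95554
platinum→crude→lithium→platinum: 0.635 × 0.995 × 1.38 = 0.87192
Maximum is platinum→tin→cobalt→platinum at 1.0255; arbitrage exists.

1.0255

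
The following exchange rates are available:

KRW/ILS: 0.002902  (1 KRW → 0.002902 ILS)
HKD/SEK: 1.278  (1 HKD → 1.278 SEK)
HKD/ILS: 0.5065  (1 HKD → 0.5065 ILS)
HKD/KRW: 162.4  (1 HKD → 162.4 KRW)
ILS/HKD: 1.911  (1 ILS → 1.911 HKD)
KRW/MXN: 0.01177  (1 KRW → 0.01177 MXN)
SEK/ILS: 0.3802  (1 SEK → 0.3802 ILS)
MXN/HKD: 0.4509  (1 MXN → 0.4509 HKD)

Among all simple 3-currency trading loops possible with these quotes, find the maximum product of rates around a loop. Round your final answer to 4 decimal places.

0.9285

SEK→ILS→HKD→SEK: 0.3802 × 1.911 × 1.278 = 0.92855
KRW→ILS→HKD→KRW: 0.002902 × 1.911 × 162.4 = 0.90063
KRW→MXN→HKD→KRW: 0.01177 × 0.4509 × 162.4 = 0.86187
Maximum is SEK→ILS→HKD→SEK at 0.9285; no arbitrage — every cycle loses value.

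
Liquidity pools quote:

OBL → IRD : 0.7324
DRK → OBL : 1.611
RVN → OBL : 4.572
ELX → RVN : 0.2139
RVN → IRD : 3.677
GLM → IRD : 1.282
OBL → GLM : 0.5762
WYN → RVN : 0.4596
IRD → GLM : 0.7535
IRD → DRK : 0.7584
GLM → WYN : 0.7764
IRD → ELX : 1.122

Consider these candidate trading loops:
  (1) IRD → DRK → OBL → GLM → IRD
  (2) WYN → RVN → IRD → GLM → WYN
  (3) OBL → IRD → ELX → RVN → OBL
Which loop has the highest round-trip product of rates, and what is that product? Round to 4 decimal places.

0.9886

(1) 0.7584 × 1.611 × 0.5762 × 1.282 = 0.90252
(2) 0.4596 × 3.677 × 0.7535 × 0.7764 = 0.98865
(3) 0.7324 × 1.122 × 0.2139 × 4.572 = 0.80363
Highest is cycle (2) at 0.9886 (≤1, no arbitrage).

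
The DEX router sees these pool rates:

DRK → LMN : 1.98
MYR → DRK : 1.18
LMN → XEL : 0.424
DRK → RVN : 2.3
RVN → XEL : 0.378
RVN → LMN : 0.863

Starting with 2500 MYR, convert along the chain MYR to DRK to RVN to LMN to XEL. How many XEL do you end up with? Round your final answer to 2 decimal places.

2500 MYR × 1.18 = 2950 DRK
2950 DRK × 2.3 = 6785 RVN
6785 RVN × 0.863 = 5855.455 LMN
5855.455 LMN × 0.424 = 2482.71292 XEL

2482.71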